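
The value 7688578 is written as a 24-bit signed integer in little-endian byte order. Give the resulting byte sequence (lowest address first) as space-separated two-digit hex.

82 51 75

7688578 in hexadecimal, padded to 24 bits, is 0x755182.
Split into bytes (most-significant first): 75 51 82.
Little-endian: lowest address holds the least-significant byte.
So at ascending addresses the bytes are 82 51 75.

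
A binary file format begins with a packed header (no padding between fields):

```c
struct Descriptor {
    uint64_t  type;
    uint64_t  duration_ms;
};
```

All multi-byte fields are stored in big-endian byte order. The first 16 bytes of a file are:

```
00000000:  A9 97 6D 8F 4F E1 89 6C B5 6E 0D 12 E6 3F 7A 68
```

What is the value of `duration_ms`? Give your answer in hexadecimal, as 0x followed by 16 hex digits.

0xB56E0D12E63F7A68

`duration_ms` follows `type` (8 bytes), so it starts at byte offset 8 and occupies 8 bytes.
Bytes at offsets 8..15: B5 6E 0D 12 E6 3F 7A 68.
Big-endian: lowest address holds the most-significant byte.
The bytes are already most-significant first: 0xB56E0D12E63F7A68.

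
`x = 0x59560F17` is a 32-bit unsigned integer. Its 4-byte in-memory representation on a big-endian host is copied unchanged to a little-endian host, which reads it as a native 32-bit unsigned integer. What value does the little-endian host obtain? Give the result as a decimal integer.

386881113

Stored big-endian, the bytes at ascending addresses are 59 56 0F 17.
Read back as little-endian, the first byte is least significant, giving 0x170F5659.
0x170F5659 = 386881113.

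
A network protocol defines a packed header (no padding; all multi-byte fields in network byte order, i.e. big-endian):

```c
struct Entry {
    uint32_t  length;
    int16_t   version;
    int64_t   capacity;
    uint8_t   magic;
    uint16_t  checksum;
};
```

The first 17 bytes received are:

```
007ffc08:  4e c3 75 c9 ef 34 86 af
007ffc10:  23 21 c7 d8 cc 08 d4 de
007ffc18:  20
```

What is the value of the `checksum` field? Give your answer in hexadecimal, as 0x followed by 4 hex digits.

0xDE20

`checksum` follows `length` (4 B), `version` (2 B), `capacity` (8 B), `magic` (1 B), so it starts at offset 4 + 2 + 8 + 1 = 15 and occupies 2 bytes.
Bytes at offsets 15..16: DE 20.
Big-endian stores the most-significant byte at the lowest address.
The bytes are already most-significant first: 0xDE20.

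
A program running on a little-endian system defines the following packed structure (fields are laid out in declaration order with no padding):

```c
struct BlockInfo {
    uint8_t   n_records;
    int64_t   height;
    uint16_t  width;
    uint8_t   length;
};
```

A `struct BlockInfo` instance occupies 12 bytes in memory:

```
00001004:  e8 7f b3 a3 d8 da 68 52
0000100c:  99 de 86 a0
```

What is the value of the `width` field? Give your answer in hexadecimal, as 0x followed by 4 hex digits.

0x86DE

`width` follows `n_records` (1 B), `height` (8 B), so it starts at offset 1 + 8 = 9 and occupies 2 bytes.
Bytes at offsets 9..10: DE 86.
Little-endian stores the least-significant byte at the lowest address.
Reassemble most-significant byte first: 86 DE → 0x86DE.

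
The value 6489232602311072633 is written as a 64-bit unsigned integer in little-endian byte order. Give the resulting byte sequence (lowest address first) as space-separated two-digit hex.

6489232602311072633 in hexadecimal, padded to 64 bits, is 0x5A0E62AB9DA29B79.
Split into bytes (most-significant first): 5A 0E 62 AB 9D A2 9B 79.
In little-endian order the low byte comes first in memory.
So at ascending addresses the bytes are 79 9B A2 9D AB 62 0E 5A.

79 9B A2 9D AB 62 0E 5A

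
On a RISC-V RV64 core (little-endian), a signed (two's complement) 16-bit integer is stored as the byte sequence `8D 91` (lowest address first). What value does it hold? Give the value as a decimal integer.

Little-endian stores the least-significant byte at the lowest address.
Reassemble most-significant byte first: 91 8D → 0x918D.
Top bit is set, so as a signed 16-bit value this is 0x918D − 2^16 = -28275.

-28275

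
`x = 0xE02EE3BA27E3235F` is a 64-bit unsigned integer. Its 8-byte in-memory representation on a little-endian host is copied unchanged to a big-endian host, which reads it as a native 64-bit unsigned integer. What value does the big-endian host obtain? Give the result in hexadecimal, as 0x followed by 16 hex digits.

0x5F23E327BAE32EE0

Stored little-endian, the bytes at ascending addresses are 5F 23 E3 27 BA E3 2E E0.
Read back as big-endian, the last byte is least significant, giving 0x5F23E327BAE32EE0.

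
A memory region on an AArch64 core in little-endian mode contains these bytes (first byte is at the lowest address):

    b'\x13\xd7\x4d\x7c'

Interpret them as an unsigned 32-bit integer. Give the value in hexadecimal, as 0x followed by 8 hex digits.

0x7C4DD713

Little-endian: lowest address holds the least-significant byte.
Reassemble most-significant byte first: 7C 4D D7 13 → 0x7C4DD713.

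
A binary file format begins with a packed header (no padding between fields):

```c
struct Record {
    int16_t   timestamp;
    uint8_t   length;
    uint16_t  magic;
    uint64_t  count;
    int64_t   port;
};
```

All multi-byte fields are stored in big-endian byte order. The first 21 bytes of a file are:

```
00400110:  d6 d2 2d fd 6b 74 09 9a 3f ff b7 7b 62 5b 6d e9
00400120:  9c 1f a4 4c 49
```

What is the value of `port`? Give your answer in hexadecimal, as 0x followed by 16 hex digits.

0x5B6DE99C1FA44C49

`port` follows `timestamp` (2 B), `length` (1 B), `magic` (2 B), `count` (8 B), so it starts at offset 2 + 1 + 2 + 8 = 13 and occupies 8 bytes.
Bytes at offsets 13..20: 5B 6D E9 9C 1F A4 4C 49.
In big-endian order the high byte comes first in memory.
The bytes are already most-significant first: 0x5B6DE99C1FA44C49.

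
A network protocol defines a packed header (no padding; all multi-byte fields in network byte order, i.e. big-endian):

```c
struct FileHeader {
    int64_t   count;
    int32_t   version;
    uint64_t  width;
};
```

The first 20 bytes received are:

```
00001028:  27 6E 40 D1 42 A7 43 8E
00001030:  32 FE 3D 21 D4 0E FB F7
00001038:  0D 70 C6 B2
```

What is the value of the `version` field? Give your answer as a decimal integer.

855522593

`version` follows `count` (8 bytes), so it starts at byte offset 8 and occupies 4 bytes.
Bytes at offsets 8..11: 32 FE 3D 21.
Big-endian stores the most-significant byte at the lowest address.
The bytes are already most-significant first: 0x32FE3D21.
0x32FE3D21 = 855522593.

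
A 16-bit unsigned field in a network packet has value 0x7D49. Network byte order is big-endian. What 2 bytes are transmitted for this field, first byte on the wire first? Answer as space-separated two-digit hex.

7D 49

Split into bytes (most-significant first): 7D 49.
Big-endian: lowest address holds the most-significant byte.
So the memory order matches the most-significant-first order: 7D 49.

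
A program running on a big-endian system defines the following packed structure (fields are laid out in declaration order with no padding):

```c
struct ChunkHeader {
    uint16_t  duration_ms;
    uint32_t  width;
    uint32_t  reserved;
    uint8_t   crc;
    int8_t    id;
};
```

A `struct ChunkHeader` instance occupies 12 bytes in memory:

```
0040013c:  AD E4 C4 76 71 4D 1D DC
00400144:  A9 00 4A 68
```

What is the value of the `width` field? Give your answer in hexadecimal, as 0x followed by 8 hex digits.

`width` follows `duration_ms` (2 bytes), so it starts at byte offset 2 and occupies 4 bytes.
Bytes at offsets 2..5: C4 76 71 4D.
Big-endian stores the most-significant byte at the lowest address.
The bytes are already most-significant first: 0xC476714D.

0xC476714D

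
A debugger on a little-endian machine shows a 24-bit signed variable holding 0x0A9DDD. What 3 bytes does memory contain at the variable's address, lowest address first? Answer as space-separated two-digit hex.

DD 9D 0A

Split into bytes (most-significant first): 0A 9D DD.
Little-endian stores the least-significant byte at the lowest address.
So at ascending addresses the bytes are DD 9D 0A.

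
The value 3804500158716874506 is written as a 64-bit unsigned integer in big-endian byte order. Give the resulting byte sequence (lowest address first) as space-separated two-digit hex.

3804500158716874506 in hexadecimal, padded to 64 bits, is 0x34CC4CBCBC3C8F0A.
Split into bytes (most-significant first): 34 CC 4C BC BC 3C 8F 0A.
Big-endian stores the most-significant byte at the lowest address.
So the memory order matches the most-significant-first order: 34 CC 4C BC BC 3C 8F 0A.

34 CC 4C BC BC 3C 8F 0A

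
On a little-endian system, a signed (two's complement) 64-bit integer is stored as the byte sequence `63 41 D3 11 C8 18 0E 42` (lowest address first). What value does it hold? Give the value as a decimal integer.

Little-endian stores the least-significant byte at the lowest address.
Reassemble most-significant byte first: 42 0E 18 C8 11 D3 41 63 → 0x420E18C811D34163.
0x420E18C811D34163 = 4759769103748776291.

4759769103748776291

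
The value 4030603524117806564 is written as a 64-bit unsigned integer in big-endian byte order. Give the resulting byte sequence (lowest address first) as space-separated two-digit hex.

4030603524117806564 in hexadecimal, padded to 64 bits, is 0x37EF948CD57ABDE4.
Split into bytes (most-significant first): 37 EF 94 8C D5 7A BD E4.
Big-endian: lowest address holds the most-significant byte.
So the memory order matches the most-significant-first order: 37 EF 94 8C D5 7A BD E4.

37 EF 94 8C D5 7A BD E4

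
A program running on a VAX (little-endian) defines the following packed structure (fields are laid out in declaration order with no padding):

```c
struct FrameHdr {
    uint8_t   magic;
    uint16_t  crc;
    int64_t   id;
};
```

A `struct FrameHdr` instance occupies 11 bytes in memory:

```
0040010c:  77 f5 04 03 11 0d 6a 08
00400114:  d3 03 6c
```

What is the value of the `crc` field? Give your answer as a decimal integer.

1269

`crc` follows `magic` (1 byte), so it starts at byte offset 1 and occupies 2 bytes.
Bytes at offsets 1..2: F5 04.
Little-endian: lowest address holds the least-significant byte.
Reassemble most-significant byte first: 04 F5 → 0x04F5.
0x04F5 = 1269.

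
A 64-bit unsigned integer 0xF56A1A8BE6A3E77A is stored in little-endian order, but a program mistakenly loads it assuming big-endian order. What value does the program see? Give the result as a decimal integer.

8856227402818939637

Stored little-endian, the bytes at ascending addresses are 7A E7 A3 E6 8B 1A 6A F5.
Read back as big-endian, the last byte is least significant, giving 0x7AE7A3E68B1A6AF5.
0x7AE7A3E68B1A6AF5 = 8856227402818939637.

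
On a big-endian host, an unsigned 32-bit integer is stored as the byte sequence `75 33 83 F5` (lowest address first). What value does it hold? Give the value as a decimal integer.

1966310389

In big-endian order the high byte comes first in memory.
The bytes are already most-significant first: 0x753383F5.
0x753383F5 = 1966310389.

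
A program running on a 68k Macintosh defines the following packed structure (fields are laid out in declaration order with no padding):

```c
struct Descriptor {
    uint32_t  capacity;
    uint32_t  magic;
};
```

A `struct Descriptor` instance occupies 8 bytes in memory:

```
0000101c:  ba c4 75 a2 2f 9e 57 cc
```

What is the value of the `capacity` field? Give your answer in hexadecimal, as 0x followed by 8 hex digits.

`capacity` is the first field, at byte offset 0, occupying 4 bytes.
Bytes at offsets 0..3: BA C4 75 A2.
Big-endian stores the most-significant byte at the lowest address.
The bytes are already most-significant first: 0xBAC475A2.

0xBAC475A2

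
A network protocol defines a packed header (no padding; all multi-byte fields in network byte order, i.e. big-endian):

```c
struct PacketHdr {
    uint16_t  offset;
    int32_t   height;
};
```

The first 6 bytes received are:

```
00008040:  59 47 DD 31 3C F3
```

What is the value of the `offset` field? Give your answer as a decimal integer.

22855

`offset` is the first field, at byte offset 0, occupying 2 bytes.
Bytes at offsets 0..1: 59 47.
Big-endian stores the most-significant byte at the lowest address.
The bytes are already most-significant first: 0x5947.
0x5947 = 22855.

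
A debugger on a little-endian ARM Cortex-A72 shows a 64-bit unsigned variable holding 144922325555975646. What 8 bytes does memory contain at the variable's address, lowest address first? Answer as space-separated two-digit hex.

DE 95 C9 56 16 DE 02 02

144922325555975646 in hexadecimal, padded to 64 bits, is 0x0202DE1656C995DE.
Split into bytes (most-significant first): 02 02 DE 16 56 C9 95 DE.
Little-endian stores the least-significant byte at the lowest address.
So at ascending addresses the bytes are DE 95 C9 56 16 DE 02 02.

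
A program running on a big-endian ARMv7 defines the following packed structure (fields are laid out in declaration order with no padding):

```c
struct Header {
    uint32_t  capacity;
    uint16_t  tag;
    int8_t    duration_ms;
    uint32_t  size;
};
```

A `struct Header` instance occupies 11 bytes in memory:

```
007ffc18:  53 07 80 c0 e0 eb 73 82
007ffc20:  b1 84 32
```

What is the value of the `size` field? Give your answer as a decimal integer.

`size` follows `capacity` (4 B), `tag` (2 B), `duration_ms` (1 B), so it starts at offset 4 + 2 + 1 = 7 and occupies 4 bytes.
Bytes at offsets 7..10: 82 B1 84 32.
Big-endian: lowest address holds the most-significant byte.
The bytes are already most-significant first: 0x82B18432.
0x82B18432 = 2192671794.

2192671794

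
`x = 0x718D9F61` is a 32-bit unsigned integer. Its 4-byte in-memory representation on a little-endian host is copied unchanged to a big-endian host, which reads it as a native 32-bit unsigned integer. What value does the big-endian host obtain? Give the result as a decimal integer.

1637846385

Stored little-endian, the bytes at ascending addresses are 61 9F 8D 71.
Read back as big-endian, the last byte is least significant, giving 0x619F8D71.
0x619F8D71 = 1637846385.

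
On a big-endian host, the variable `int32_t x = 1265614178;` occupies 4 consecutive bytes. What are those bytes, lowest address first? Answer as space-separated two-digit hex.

4B 6F BD 62

1265614178 in hexadecimal, padded to 32 bits, is 0x4B6FBD62.
Split into bytes (most-significant first): 4B 6F BD 62.
In big-endian order the high byte comes first in memory.
So the memory order matches the most-significant-first order: 4B 6F BD 62.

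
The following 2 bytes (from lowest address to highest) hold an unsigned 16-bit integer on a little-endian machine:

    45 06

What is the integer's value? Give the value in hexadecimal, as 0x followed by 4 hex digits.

In little-endian order the low byte comes first in memory.
Reassemble most-significant byte first: 06 45 → 0x0645.

0x0645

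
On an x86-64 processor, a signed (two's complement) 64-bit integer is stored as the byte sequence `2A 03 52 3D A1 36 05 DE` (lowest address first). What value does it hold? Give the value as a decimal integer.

Little-endian stores the least-significant byte at the lowest address.
Reassemble most-significant byte first: DE 05 36 A1 3D 52 03 2A → 0xDE0536A13D52032A.
Top bit is set, so as a signed 64-bit value this is 0xDE0536A13D52032A − 2^64 = -2448490756259577046.

-2448490756259577046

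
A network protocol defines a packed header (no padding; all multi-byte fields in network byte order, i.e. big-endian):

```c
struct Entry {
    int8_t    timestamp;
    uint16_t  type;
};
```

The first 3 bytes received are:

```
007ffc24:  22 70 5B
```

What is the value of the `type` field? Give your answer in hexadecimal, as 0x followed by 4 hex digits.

0x705B

`type` follows `timestamp` (1 byte), so it starts at byte offset 1 and occupies 2 bytes.
Bytes at offsets 1..2: 70 5B.
Big-endian stores the most-significant byte at the lowest address.
The bytes are already most-significant first: 0x705B.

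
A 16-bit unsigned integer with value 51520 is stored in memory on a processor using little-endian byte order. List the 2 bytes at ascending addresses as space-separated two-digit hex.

51520 in hexadecimal, padded to 16 bits, is 0xC940.
Split into bytes (most-significant first): C9 40.
Little-endian stores the least-significant byte at the lowest address.
So at ascending addresses the bytes are 40 C9.

40 C9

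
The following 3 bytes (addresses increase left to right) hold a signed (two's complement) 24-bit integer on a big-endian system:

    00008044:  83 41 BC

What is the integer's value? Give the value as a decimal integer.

-8175172

Big-endian stores the most-significant byte at the lowest address.
The bytes are already most-significant first: 0x8341BC.
Top bit is set, so as a signed 24-bit value this is 0x8341BC − 2^24 = -8175172.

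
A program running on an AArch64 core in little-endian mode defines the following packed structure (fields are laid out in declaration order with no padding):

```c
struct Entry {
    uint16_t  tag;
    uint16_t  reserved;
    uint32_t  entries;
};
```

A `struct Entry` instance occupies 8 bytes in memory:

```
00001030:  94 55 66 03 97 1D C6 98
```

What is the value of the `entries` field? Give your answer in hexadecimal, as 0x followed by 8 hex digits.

0x98C61D97

`entries` follows `tag` (2 B), `reserved` (2 B), so it starts at offset 2 + 2 = 4 and occupies 4 bytes.
Bytes at offsets 4..7: 97 1D C6 98.
Little-endian: lowest address holds the least-significant byte.
Reassemble most-significant byte first: 98 C6 1D 97 → 0x98C61D97.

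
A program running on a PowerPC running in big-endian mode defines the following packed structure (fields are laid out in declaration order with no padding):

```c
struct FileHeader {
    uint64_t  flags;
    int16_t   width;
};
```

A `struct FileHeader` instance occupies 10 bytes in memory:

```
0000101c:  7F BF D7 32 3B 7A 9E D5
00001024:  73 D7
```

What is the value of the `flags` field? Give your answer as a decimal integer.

`flags` is the first field, at byte offset 0, occupying 8 bytes.
Bytes at offsets 0..7: 7F BF D7 32 3B 7A 9E D5.
Big-endian stores the most-significant byte at the lowest address.
The bytes are already most-significant first: 0x7FBFD7323B7A9ED5.
0x7FBFD7323B7A9ED5 = 9205312774114811605.

9205312774114811605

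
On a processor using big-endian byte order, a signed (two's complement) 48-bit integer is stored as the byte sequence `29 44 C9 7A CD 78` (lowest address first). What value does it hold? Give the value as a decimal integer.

45375414783352

In big-endian order the high byte comes first in memory.
The bytes are already most-significant first: 0x2944C97ACD78.
0x2944C97ACD78 = 45375414783352.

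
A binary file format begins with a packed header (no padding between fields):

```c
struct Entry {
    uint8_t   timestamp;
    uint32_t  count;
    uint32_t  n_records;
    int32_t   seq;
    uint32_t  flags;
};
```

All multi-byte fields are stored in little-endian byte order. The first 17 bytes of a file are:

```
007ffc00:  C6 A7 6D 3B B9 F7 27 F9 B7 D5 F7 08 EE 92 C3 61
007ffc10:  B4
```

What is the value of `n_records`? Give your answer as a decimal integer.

`n_records` follows `timestamp` (1 B), `count` (4 B), so it starts at offset 1 + 4 = 5 and occupies 4 bytes.
Bytes at offsets 5..8: F7 27 F9 B7.
Little-endian stores the least-significant byte at the lowest address.
Reassemble most-significant byte first: B7 F9 27 F7 → 0xB7F927F7.
0xB7F927F7 = 3086559223.

3086559223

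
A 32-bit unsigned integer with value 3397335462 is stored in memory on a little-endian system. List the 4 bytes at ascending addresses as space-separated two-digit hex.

A6 39 7F CA

3397335462 in hexadecimal, padded to 32 bits, is 0xCA7F39A6.
Split into bytes (most-significant first): CA 7F 39 A6.
Little-endian stores the least-significant byte at the lowest address.
So at ascending addresses the bytes are A6 39 7F CA.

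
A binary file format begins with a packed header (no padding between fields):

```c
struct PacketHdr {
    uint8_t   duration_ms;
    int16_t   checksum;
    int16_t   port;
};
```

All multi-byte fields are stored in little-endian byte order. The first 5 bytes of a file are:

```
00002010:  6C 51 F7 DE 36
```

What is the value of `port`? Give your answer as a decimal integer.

`port` follows `duration_ms` (1 B), `checksum` (2 B), so it starts at offset 1 + 2 = 3 and occupies 2 bytes.
Bytes at offsets 3..4: DE 36.
Little-endian: lowest address holds the least-significant byte.
Reassemble most-significant byte first: 36 DE → 0x36DE.
0x36DE = 14046.

14046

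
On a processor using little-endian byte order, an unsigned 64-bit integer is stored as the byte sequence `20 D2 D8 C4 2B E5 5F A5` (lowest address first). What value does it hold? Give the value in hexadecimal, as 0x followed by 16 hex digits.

0xA55FE52BC4D8D220

In little-endian order the low byte comes first in memory.
Reassemble most-significant byte first: A5 5F E5 2B C4 D8 D2 20 → 0xA55FE52BC4D8D220.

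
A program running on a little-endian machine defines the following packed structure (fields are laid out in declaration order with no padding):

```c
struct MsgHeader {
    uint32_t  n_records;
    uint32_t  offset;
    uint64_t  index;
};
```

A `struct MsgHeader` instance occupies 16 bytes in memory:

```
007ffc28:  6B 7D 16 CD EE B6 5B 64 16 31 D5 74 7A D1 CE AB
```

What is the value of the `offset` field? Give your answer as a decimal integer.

`offset` follows `n_records` (4 bytes), so it starts at byte offset 4 and occupies 4 bytes.
Bytes at offsets 4..7: EE B6 5B 64.
Little-endian: lowest address holds the least-significant byte.
Reassemble most-significant byte first: 64 5B B6 EE → 0x645BB6EE.
0x645BB6EE = 1683732206.

1683732206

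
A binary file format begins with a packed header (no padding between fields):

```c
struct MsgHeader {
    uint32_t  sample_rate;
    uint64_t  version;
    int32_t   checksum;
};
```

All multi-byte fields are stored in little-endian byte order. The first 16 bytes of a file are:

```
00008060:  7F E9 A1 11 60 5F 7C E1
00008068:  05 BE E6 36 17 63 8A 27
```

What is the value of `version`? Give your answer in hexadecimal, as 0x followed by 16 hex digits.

0x36E6BE05E17C5F60

`version` follows `sample_rate` (4 bytes), so it starts at byte offset 4 and occupies 8 bytes.
Bytes at offsets 4..11: 60 5F 7C E1 05 BE E6 36.
Little-endian: lowest address holds the least-significant byte.
Reassemble most-significant byte first: 36 E6 BE 05 E1 7C 5F 60 → 0x36E6BE05E17C5F60.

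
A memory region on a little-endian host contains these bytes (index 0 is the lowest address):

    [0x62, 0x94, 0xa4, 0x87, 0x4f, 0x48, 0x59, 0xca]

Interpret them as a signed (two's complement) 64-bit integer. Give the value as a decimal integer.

Little-endian: lowest address holds the least-significant byte.
Reassemble most-significant byte first: CA 59 48 4F 87 A4 94 62 → 0xCA59484F87A49462.
Top bit is set, so as a signed 64-bit value this is 0xCA59484F87A49462 − 2^64 = -3865979298705533854.

-3865979298705533854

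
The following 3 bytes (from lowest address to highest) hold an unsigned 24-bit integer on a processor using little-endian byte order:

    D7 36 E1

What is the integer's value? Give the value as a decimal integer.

Little-endian: lowest address holds the least-significant byte.
Reassemble most-significant byte first: E1 36 D7 → 0xE136D7.
0xE136D7 = 14759639.

14759639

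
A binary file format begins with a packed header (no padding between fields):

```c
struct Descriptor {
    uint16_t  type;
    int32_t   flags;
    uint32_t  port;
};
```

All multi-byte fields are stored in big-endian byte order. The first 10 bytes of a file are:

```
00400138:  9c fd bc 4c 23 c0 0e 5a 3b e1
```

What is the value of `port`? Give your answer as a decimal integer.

`port` follows `type` (2 B), `flags` (4 B), so it starts at offset 2 + 4 = 6 and occupies 4 bytes.
Bytes at offsets 6..9: 0E 5A 3B E1.
In big-endian order the high byte comes first in memory.
The bytes are already most-significant first: 0x0E5A3BE1.
0x0E5A3BE1 = 240794593.

240794593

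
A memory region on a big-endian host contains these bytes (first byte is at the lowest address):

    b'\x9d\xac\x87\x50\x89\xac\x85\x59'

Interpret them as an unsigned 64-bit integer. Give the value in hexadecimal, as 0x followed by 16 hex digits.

In big-endian order the high byte comes first in memory.
The bytes are already most-significant first: 0x9DAC875089AC8559.

0x9DAC875089AC8559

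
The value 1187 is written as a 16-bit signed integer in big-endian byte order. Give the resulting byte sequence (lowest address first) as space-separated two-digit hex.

1187 in hexadecimal, padded to 16 bits, is 0x04A3.
Split into bytes (most-significant first): 04 A3.
In big-endian order the high byte comes first in memory.
So the memory order matches the most-significant-first order: 04 A3.

04 A3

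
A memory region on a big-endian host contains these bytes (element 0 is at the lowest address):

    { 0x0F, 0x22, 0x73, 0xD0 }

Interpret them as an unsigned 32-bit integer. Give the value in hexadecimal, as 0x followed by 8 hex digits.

0x0F2273D0

Big-endian stores the most-significant byte at the lowest address.
The bytes are already most-significant first: 0x0F2273D0.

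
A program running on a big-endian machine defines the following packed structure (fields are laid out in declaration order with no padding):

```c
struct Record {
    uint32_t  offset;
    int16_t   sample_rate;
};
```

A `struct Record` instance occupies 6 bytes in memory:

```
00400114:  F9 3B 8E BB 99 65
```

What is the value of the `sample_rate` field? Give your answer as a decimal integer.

-26267

`sample_rate` follows `offset` (4 bytes), so it starts at byte offset 4 and occupies 2 bytes.
Bytes at offsets 4..5: 99 65.
Big-endian stores the most-significant byte at the lowest address.
The bytes are already most-significant first: 0x9965.
Top bit is set, so as a signed 16-bit value this is 0x9965 − 2^16 = -26267.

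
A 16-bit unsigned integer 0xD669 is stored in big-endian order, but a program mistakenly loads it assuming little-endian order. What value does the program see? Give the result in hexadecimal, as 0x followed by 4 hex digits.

0x69D6

Stored big-endian, the bytes at ascending addresses are D6 69.
Read back as little-endian, the first byte is least significant, giving 0x69D6.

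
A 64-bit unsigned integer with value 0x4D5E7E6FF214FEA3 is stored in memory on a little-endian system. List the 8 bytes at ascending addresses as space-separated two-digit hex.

Split into bytes (most-significant first): 4D 5E 7E 6F F2 14 FE A3.
Little-endian: lowest address holds the least-significant byte.
So at ascending addresses the bytes are A3 FE 14 F2 6F 7E 5E 4D.

A3 FE 14 F2 6F 7E 5E 4D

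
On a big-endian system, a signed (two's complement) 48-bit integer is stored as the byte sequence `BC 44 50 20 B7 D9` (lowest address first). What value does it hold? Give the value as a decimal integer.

-74473388591143

In big-endian order the high byte comes first in memory.
The bytes are already most-significant first: 0xBC445020B7D9.
Top bit is set, so as a signed 48-bit value this is 0xBC445020B7D9 − 2^48 = -74473388591143.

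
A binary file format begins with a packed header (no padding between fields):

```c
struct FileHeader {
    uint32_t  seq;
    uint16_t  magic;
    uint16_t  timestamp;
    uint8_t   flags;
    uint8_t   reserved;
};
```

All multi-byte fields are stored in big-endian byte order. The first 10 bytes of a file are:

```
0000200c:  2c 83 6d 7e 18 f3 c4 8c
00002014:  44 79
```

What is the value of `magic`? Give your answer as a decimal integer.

6387

`magic` follows `seq` (4 bytes), so it starts at byte offset 4 and occupies 2 bytes.
Bytes at offsets 4..5: 18 F3.
In big-endian order the high byte comes first in memory.
The bytes are already most-significant first: 0x18F3.
0x18F3 = 6387.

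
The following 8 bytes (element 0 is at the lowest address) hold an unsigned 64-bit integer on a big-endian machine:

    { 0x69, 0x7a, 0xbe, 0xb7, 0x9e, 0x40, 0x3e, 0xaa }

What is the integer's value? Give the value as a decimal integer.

In big-endian order the high byte comes first in memory.
The bytes are already most-significant first: 0x697ABEB79E403EAA.
0x697ABEB79E403EAA = 7600597016984436394.

7600597016984436394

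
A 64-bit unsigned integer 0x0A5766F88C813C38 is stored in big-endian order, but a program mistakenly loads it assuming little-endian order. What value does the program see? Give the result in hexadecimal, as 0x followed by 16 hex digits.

Stored big-endian, the bytes at ascending addresses are 0A 57 66 F8 8C 81 3C 38.
Read back as little-endian, the first byte is least significant, giving 0x383C818CF866570A.

0x383C818CF866570A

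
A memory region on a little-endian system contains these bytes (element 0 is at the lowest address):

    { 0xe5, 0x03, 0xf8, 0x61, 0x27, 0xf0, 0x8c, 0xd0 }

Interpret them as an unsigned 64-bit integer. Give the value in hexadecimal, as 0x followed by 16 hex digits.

0xD08CF02761F803E5

Little-endian stores the least-significant byte at the lowest address.
Reassemble most-significant byte first: D0 8C F0 27 61 F8 03 E5 → 0xD08CF02761F803E5.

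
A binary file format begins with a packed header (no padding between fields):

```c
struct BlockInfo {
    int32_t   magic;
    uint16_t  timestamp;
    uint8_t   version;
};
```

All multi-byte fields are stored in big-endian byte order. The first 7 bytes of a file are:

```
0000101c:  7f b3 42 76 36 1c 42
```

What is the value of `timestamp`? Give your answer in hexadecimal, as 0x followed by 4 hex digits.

`timestamp` follows `magic` (4 bytes), so it starts at byte offset 4 and occupies 2 bytes.
Bytes at offsets 4..5: 36 1C.
Big-endian stores the most-significant byte at the lowest address.
The bytes are already most-significant first: 0x361C.

0x361C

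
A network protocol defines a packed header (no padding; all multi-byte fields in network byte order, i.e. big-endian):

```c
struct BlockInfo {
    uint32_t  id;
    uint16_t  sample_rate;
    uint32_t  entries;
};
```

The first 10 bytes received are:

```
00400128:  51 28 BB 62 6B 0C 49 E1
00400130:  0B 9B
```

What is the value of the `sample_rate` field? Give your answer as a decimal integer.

27404

`sample_rate` follows `id` (4 bytes), so it starts at byte offset 4 and occupies 2 bytes.
Bytes at offsets 4..5: 6B 0C.
Big-endian stores the most-significant byte at the lowest address.
The bytes are already most-significant first: 0x6B0C.
0x6B0C = 27404.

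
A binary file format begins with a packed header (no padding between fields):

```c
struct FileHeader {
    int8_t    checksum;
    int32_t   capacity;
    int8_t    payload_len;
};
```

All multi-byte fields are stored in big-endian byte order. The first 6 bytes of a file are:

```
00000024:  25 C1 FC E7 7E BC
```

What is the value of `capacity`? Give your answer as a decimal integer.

-1040390274

`capacity` follows `checksum` (1 byte), so it starts at byte offset 1 and occupies 4 bytes.
Bytes at offsets 1..4: C1 FC E7 7E.
Big-endian stores the most-significant byte at the lowest address.
The bytes are already most-significant first: 0xC1FCE77E.
Top bit is set, so as a signed 32-bit value this is 0xC1FCE77E − 2^32 = -1040390274.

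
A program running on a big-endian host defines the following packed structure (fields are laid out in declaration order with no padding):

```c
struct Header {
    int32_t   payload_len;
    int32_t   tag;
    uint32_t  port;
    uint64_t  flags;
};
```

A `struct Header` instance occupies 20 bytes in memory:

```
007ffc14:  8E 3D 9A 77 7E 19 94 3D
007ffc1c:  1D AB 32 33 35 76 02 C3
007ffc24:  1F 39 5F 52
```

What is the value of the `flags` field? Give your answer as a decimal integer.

3852269568327769938

`flags` follows `payload_len` (4 B), `tag` (4 B), `port` (4 B), so it starts at offset 4 + 4 + 4 = 12 and occupies 8 bytes.
Bytes at offsets 12..19: 35 76 02 C3 1F 39 5F 52.
Big-endian stores the most-significant byte at the lowest address.
The bytes are already most-significant first: 0x357602C31F395F52.
0x357602C31F395F52 = 3852269568327769938.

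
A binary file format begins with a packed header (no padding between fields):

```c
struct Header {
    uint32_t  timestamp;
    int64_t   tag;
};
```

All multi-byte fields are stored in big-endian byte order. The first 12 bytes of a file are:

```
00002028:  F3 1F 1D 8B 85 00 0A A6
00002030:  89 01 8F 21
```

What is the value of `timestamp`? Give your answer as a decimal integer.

4078902667

`timestamp` is the first field, at byte offset 0, occupying 4 bytes.
Bytes at offsets 0..3: F3 1F 1D 8B.
In big-endian order the high byte comes first in memory.
The bytes are already most-significant first: 0xF31F1D8B.
0xF31F1D8B = 4078902667.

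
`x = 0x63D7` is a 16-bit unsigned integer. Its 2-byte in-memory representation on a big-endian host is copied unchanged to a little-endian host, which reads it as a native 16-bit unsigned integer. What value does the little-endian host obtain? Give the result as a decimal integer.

Stored big-endian, the bytes at ascending addresses are 63 D7.
Read back as little-endian, the first byte is least significant, giving 0xD763.
0xD763 = 55139.

55139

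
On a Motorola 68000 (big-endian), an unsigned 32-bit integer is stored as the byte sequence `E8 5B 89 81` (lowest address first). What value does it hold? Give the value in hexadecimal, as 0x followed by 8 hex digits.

0xE85B8981

In big-endian order the high byte comes first in memory.
The bytes are already most-significant first: 0xE85B8981.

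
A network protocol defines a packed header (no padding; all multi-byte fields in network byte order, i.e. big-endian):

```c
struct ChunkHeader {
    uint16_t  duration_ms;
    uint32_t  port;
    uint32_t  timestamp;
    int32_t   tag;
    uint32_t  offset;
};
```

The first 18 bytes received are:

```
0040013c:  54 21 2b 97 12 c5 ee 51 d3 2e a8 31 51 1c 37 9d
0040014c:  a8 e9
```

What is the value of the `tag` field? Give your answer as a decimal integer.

-1473162980

`tag` follows `duration_ms` (2 B), `port` (4 B), `timestamp` (4 B), so it starts at offset 2 + 4 + 4 = 10 and occupies 4 bytes.
Bytes at offsets 10..13: A8 31 51 1C.
Big-endian: lowest address holds the most-significant byte.
The bytes are already most-significant first: 0xA831511C.
Top bit is set, so as a signed 32-bit value this is 0xA831511C − 2^32 = -1473162980.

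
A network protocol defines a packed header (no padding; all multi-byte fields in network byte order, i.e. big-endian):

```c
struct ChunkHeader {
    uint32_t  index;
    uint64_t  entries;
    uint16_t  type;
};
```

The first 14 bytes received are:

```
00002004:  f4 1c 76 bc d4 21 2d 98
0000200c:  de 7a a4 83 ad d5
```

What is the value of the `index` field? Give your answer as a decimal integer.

`index` is the first field, at byte offset 0, occupying 4 bytes.
Bytes at offsets 0..3: F4 1C 76 BC.
In big-endian order the high byte comes first in memory.
The bytes are already most-significant first: 0xF41C76BC.
0xF41C76BC = 4095506108.

4095506108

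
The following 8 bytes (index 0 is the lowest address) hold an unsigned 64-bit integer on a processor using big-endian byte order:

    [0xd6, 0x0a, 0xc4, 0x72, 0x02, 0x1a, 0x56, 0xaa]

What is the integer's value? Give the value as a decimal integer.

15423355867824281258

Big-endian: lowest address holds the most-significant byte.
The bytes are already most-significant first: 0xD60AC472021A56AA.
0xD60AC472021A56AA = 15423355867824281258.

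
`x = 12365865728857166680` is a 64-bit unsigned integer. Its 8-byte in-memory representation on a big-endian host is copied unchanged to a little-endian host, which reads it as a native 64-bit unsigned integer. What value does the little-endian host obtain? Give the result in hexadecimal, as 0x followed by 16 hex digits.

0x5853B5FC5C619CAB

12365865728857166680 in 64-bit hexadecimal is 0xAB9C615CFCB55358.
Stored big-endian, the bytes at ascending addresses are AB 9C 61 5C FC B5 53 58.
Read back as little-endian, the first byte is least significant, giving 0x5853B5FC5C619CAB.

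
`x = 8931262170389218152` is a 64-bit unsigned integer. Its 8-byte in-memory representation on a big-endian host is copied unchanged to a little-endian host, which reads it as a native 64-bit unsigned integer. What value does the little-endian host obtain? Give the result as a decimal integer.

7495097836933476987

8931262170389218152 in 64-bit hexadecimal is 0x7BF2379FC5EF0368.
Stored big-endian, the bytes at ascending addresses are 7B F2 37 9F C5 EF 03 68.
Read back as little-endian, the first byte is least significant, giving 0x6803EFC59F37F27B.
0x6803EFC59F37F27B = 7495097836933476987.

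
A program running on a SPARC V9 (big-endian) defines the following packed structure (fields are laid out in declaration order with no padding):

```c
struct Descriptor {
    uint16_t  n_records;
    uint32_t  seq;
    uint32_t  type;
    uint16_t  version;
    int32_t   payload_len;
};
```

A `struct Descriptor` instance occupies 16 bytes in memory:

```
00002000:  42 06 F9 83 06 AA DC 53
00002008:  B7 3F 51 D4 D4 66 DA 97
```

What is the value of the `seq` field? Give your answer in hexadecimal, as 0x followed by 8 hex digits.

`seq` follows `n_records` (2 bytes), so it starts at byte offset 2 and occupies 4 bytes.
Bytes at offsets 2..5: F9 83 06 AA.
Big-endian stores the most-significant byte at the lowest address.
The bytes are already most-significant first: 0xF98306AA.

0xF98306AA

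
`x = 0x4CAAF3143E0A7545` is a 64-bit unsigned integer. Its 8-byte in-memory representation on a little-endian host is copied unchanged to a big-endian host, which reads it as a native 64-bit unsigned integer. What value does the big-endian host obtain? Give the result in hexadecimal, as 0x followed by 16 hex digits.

0x45750A3E14F3AA4C

Stored little-endian, the bytes at ascending addresses are 45 75 0A 3E 14 F3 AA 4C.
Read back as big-endian, the last byte is least significant, giving 0x45750A3E14F3AA4C.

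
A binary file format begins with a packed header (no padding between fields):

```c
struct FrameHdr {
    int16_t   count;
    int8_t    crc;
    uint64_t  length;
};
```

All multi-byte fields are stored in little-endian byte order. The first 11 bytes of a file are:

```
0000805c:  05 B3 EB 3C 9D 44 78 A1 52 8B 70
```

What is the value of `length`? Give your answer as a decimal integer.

`length` follows `count` (2 B), `crc` (1 B), so it starts at offset 2 + 1 = 3 and occupies 8 bytes.
Bytes at offsets 3..10: 3C 9D 44 78 A1 52 8B 70.
In little-endian order the low byte comes first in memory.
Reassemble most-significant byte first: 70 8B 52 A1 78 44 9D 3C → 0x708B52A178449D3C.
0x708B52A178449D3C = 8109666407471684924.

8109666407471684924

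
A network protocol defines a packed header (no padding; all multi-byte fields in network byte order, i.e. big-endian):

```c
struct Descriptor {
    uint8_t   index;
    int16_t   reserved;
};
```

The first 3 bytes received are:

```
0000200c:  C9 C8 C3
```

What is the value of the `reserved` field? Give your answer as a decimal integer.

-14141

`reserved` follows `index` (1 byte), so it starts at byte offset 1 and occupies 2 bytes.
Bytes at offsets 1..2: C8 C3.
Big-endian stores the most-significant byte at the lowest address.
The bytes are already most-significant first: 0xC8C3.
Top bit is set, so as a signed 16-bit value this is 0xC8C3 − 2^16 = -14141.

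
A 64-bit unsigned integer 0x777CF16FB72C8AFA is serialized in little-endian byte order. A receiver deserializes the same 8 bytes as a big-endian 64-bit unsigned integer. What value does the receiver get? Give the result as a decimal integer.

18053291222636788855

Stored little-endian, the bytes at ascending addresses are FA 8A 2C B7 6F F1 7C 77.
Read back as big-endian, the last byte is least significant, giving 0xFA8A2CB76FF17C77.
0xFA8A2CB76FF17C77 = 18053291222636788855.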